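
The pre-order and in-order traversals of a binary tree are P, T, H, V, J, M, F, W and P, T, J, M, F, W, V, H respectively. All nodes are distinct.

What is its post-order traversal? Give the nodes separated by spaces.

The first element of pre-order is the root; it splits in-order into left and right subtrees.
Root P: left subtree has 0 nodes { }, right has 7 {T, J, M, F, W, V, H}.
  Root T: left subtree has 0 nodes { }, right has 6 {J, M, F, W, V, H}.
    Root H: left subtree has 5 nodes {J, M, F, W, V}, right has 0 { }.
      Root V: left subtree has 4 nodes {J, M, F, W}, right has 0 { }.
        Root J: left subtree has 0 nodes { }, right has 3 {M, F, W}.
          Root M: left subtree has 0 nodes { }, right has 2 {F, W}.
            Root F: left subtree has 0 nodes { }, right has 1 {W}.

W F M J V H T P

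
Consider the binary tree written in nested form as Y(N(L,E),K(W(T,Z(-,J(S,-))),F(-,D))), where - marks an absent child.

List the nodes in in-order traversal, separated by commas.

In-order visits the left subtree, then the node, then the right subtree.
At Y: go left to N.
  At N: go left to L.
    L is a leaf — visit L.
  Visit N.
  At N: go right to E.
    E is a leaf — visit E.
Visit Y.
At Y: go right to K.
  At K: go left to W.
    At W: go left to T.
      T is a leaf — visit T.
    Visit W.
    At W: go right to Z.
      At Z: no left child.
      Visit Z.
      At Z: go right to J.
        At J: go left to S.
          S is a leaf — visit S.
        Visit J.
        At J: no right child.
  Visit K.
  At K: go right to F.
    At F: no left child.
    Visit F.
    At F: go right to D.
      D is a leaf — visit D.

L, N, E, Y, T, W, Z, S, J, K, F, D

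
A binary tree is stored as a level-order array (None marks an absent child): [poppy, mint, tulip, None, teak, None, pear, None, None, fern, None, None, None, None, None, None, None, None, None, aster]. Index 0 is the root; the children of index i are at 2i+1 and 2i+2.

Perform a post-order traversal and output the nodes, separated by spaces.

Post-order visits the left subtree, then the right subtree, then the node.
At poppy: go left to mint.
  At mint: no left child.
  At mint: go right to teak.
    At teak: go left to fern.
      At fern: go left to aster.
        aster is a leaf — visit aster.
      At fern: no right child.
      Visit fern.
    At teak: no right child.
    Visit teak.
  Visit mint.
At poppy: go right to tulip.
  At tulip: no left child.
  At tulip: go right to pear.
    pear is a leaf — visit pear.
  Visit tulip.
Visit poppy.

aster fern teak mint pear tulip poppy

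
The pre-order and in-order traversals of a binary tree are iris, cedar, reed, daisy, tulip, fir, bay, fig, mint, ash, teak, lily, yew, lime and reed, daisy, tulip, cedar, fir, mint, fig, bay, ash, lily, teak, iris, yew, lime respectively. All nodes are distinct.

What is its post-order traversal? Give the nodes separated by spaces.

tulip daisy reed mint fig lily teak ash bay fir cedar lime yew iris

The first element of pre-order is the root; it splits in-order into left and right subtrees.
Root iris: left subtree has 11 nodes {reed, daisy, tulip, cedar, fir, mint, fig, bay, ash, lily, teak}, right has 2 {yew, lime}.
  Root cedar: left subtree has 3 nodes {reed, daisy, tulip}, right has 7 {fir, mint, fig, bay, ash, lily, teak}.
    Root reed: left subtree has 0 nodes { }, right has 2 {daisy, tulip}.
      Root daisy: left subtree has 0 nodes { }, right has 1 {tulip}.
    Root fir: left subtree has 0 nodes { }, right has 6 {mint, fig, bay, ash, lily, teak}.
      Root bay: left subtree has 2 nodes {mint, fig}, right has 3 {ash, lily, teak}.
        Root fig: left subtree has 1 node {mint}, right has 0 { }.
        Root ash: left subtree has 0 nodes { }, right has 2 {lily, teak}.
          Root teak: left subtree has 1 node {lily}, right has 0 { }.
  Root yew: left subtree has 0 nodes { }, right has 1 {lime}.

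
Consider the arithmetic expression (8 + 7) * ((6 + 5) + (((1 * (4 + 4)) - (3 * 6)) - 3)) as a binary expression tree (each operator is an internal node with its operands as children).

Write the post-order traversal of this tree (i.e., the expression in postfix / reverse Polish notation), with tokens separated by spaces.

8 7 + 6 5 + 1 4 4 + * 3 6 * - 3 - + *

Post-order on an expression tree gives postfix notation: for each operator, emit left operand, right operand, then the operator.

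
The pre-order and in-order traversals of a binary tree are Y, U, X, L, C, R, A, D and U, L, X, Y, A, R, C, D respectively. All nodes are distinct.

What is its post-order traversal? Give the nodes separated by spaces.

L X U A R D C Y

The first element of pre-order is the root; it splits in-order into left and right subtrees.
Root Y: left subtree has 3 nodes {U, L, X}, right has 4 {A, R, C, D}.
  Root U: left subtree has 0 nodes { }, right has 2 {L, X}.
    Root X: left subtree has 1 node {L}, right has 0 { }.
  Root C: left subtree has 2 nodes {A, R}, right has 1 {D}.
    Root R: left subtree has 1 node {A}, right has 0 { }.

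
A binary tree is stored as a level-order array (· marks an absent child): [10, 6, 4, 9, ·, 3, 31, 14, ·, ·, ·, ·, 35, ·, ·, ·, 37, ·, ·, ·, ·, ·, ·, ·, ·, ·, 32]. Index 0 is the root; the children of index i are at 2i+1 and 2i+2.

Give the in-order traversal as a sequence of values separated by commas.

In-order visits the left subtree, then the node, then the right subtree.
At 10: go left to 6.
  At 6: go left to 9.
    At 9: go left to 14.
      At 14: no left child.
      Visit 14.
      At 14: go right to 37.
        37 is a leaf — visit 37.
    Visit 9.
    At 9: no right child.
  Visit 6.
  At 6: no right child.
Visit 10.
At 10: go right to 4.
  At 4: go left to 3.
    At 3: no left child.
    Visit 3.
    At 3: go right to 35.
      At 35: no left child.
      Visit 35.
      At 35: go right to 32.
        32 is a leaf — visit 32.
  Visit 4.
  At 4: go right to 31.
    31 is a leaf — visit 31.

14, 37, 9, 6, 10, 3, 35, 32, 4, 31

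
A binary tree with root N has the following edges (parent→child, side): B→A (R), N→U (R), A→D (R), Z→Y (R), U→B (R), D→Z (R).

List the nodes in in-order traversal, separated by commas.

N, U, B, A, D, Z, Y

In-order visits the left subtree, then the node, then the right subtree.
At N: no left child.
Visit N.
At N: go right to U.
  At U: no left child.
  Visit U.
  At U: go right to B.
    At B: no left child.
    Visit B.
    At B: go right to A.
      At A: no left child.
      Visit A.
      At A: go right to D.
        At D: no left child.
        Visit D.
        At D: go right to Z.
          At Z: no left child.
          Visit Z.
          At Z: go right to Y.
            Y is a leaf — visit Y.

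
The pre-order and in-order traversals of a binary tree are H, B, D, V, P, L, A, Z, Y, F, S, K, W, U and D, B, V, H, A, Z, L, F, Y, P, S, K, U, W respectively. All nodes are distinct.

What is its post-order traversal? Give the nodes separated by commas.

D, V, B, Z, A, F, Y, L, U, W, K, S, P, H

The first element of pre-order is the root; it splits in-order into left and right subtrees.
Root H: left subtree has 3 nodes {D, B, V}, right has 10 {A, Z, L, F, Y, P, S, K, U, W}.
  Root B: left subtree has 1 node {D}, right has 1 {V}.
  Root P: left subtree has 5 nodes {A, Z, L, F, Y}, right has 4 {S, K, U, W}.
    Root L: left subtree has 2 nodes {A, Z}, right has 2 {F, Y}.
      Root A: left subtree has 0 nodes { }, right has 1 {Z}.
      Root Y: left subtree has 1 node {F}, right has 0 { }.
    Root S: left subtree has 0 nodes { }, right has 3 {K, U, W}.
      Root K: left subtree has 0 nodes { }, right has 2 {U, W}.
        Root W: left subtree has 1 node {U}, right has 0 { }.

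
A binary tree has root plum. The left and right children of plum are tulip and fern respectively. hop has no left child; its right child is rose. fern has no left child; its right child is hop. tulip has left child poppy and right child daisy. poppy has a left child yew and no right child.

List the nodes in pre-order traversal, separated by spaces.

Pre-order visits the node, then its left subtree, then its right subtree.
Visit plum.
At plum: go left to tulip.
  Visit tulip.
  At tulip: go left to poppy.
    Visit poppy.
    At poppy: go left to yew.
      yew is a leaf — visit yew.
    At poppy: no right child.
  At tulip: go right to daisy.
    daisy is a leaf — visit daisy.
At plum: go right to fern.
  Visit fern.
  At fern: no left child.
  At fern: go right to hop.
    Visit hop.
    At hop: no left child.
    At hop: go right to rose.
      rose is a leaf — visit rose.

plum tulip poppy yew daisy fern hop rose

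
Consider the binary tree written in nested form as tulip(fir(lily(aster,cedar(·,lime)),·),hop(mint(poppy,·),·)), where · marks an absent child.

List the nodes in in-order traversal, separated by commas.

In-order visits the left subtree, then the node, then the right subtree.
At tulip: go left to fir.
  At fir: go left to lily.
    At lily: go left to aster.
      aster is a leaf — visit aster.
    Visit lily.
    At lily: go right to cedar.
      At cedar: no left child.
      Visit cedar.
      At cedar: go right to lime.
        lime is a leaf — visit lime.
  Visit fir.
  At fir: no right child.
Visit tulip.
At tulip: go right to hop.
  At hop: go left to mint.
    At mint: go left to poppy.
      poppy is a leaf — visit poppy.
    Visit mint.
    At mint: no right child.
  Visit hop.
  At hop: no right child.

aster, lily, cedar, lime, fir, tulip, poppy, mint, hop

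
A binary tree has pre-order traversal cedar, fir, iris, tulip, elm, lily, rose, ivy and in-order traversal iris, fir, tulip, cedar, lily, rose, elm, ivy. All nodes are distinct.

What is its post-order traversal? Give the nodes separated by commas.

iris, tulip, fir, rose, lily, ivy, elm, cedar

The first element of pre-order is the root; it splits in-order into left and right subtrees.
Root cedar: left subtree has 3 nodes {iris, fir, tulip}, right has 4 {lily, rose, elm, ivy}.
  Root fir: left subtree has 1 node {iris}, right has 1 {tulip}.
  Root elm: left subtree has 2 nodes {lily, rose}, right has 1 {ivy}.
    Root lily: left subtree has 0 nodes { }, right has 1 {rose}.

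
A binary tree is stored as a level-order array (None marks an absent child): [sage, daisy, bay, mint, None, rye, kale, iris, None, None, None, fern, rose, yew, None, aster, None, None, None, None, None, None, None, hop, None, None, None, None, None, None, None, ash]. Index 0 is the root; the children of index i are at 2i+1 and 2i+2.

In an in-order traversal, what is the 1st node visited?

ash

In-order visits the left subtree, then the node, then the right subtree.
At sage: go left to daisy.
  At daisy: go left to mint.
    At mint: go left to iris.
      At iris: go left to aster.
        At aster: go left to ash.
          ash is a leaf — visit ash.
        Visit aster.
        At aster: no right child.
      Visit iris.
      At iris: no right child.
    Visit mint.
    At mint: no right child.
  Visit daisy.
  At daisy: no right child.
Visit sage.
At sage: go right to bay.
  At bay: go left to rye.
    At rye: go left to fern.
      At fern: go left to hop.
        hop is a leaf — visit hop.
      Visit fern.
      At fern: no right child.
    Visit rye.
    At rye: go right to rose.
      rose is a leaf — visit rose.
  Visit bay.
  At bay: go right to kale.
    At kale: go left to yew.
      yew is a leaf — visit yew.
    Visit kale.
    At kale: no right child.
Full in-order sequence: ash, aster, iris, mint, daisy, sage, hop, fern, rye, rose, bay, yew, kale.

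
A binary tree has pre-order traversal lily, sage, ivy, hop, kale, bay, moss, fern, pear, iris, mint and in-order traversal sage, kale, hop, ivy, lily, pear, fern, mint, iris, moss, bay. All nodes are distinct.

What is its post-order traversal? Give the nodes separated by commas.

The first element of pre-order is the root; it splits in-order into left and right subtrees.
Root lily: left subtree has 4 nodes {sage, kale, hop, ivy}, right has 6 {pear, fern, mint, iris, moss, bay}.
  Root sage: left subtree has 0 nodes { }, right has 3 {kale, hop, ivy}.
    Root ivy: left subtree has 2 nodes {kale, hop}, right has 0 { }.
      Root hop: left subtree has 1 node {kale}, right has 0 { }.
  Root bay: left subtree has 5 nodes {pear, fern, mint, iris, moss}, right has 0 { }.
    Root moss: left subtree has 4 nodes {pear, fern, mint, iris}, right has 0 { }.
      Root fern: left subtree has 1 node {pear}, right has 2 {mint, iris}.
        Root iris: left subtree has 1 node {mint}, right has 0 { }.

kale, hop, ivy, sage, pear, mint, iris, fern, moss, bay, lily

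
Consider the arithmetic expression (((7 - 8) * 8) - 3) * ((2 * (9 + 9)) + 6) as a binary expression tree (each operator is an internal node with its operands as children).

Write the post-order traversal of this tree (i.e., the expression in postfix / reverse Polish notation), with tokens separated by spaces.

Post-order on an expression tree gives postfix notation: for each operator, emit left operand, right operand, then the operator.

7 8 - 8 * 3 - 2 9 9 + * 6 + *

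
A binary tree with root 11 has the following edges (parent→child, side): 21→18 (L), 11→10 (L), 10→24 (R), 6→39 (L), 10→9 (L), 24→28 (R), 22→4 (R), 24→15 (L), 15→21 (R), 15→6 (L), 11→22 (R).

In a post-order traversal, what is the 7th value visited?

28

Post-order visits the left subtree, then the right subtree, then the node.
At 11: go left to 10.
  At 10: go left to 9.
    9 is a leaf — visit 9.
  At 10: go right to 24.
    At 24: go left to 15.
      At 15: go left to 6.
        At 6: go left to 39.
          39 is a leaf — visit 39.
        At 6: no right child.
        Visit 6.
      At 15: go right to 21.
        At 21: go left to 18.
          18 is a leaf — visit 18.
        At 21: no right child.
        Visit 21.
      Visit 15.
    At 24: go right to 28.
      28 is a leaf — visit 28.
    Visit 24.
  Visit 10.
At 11: go right to 22.
  At 22: no left child.
  At 22: go right to 4.
    4 is a leaf — visit 4.
  Visit 22.
Visit 11.
Full post-order sequence: 9, 39, 6, 18, 21, 15, 28, 24, 10, 4, 22, 11.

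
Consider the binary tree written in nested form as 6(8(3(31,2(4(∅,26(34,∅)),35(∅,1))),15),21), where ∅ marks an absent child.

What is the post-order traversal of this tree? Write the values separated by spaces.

31 34 26 4 1 35 2 3 15 8 21 6

Post-order visits the left subtree, then the right subtree, then the node.
At 6: go left to 8.
  At 8: go left to 3.
    At 3: go left to 31.
      31 is a leaf — visit 31.
    At 3: go right to 2.
      At 2: go left to 4.
        At 4: no left child.
        At 4: go right to 26.
          At 26: go left to 34.
            34 is a leaf — visit 34.
          At 26: no right child.
          Visit 26.
        Visit 4.
      At 2: go right to 35.
        At 35: no left child.
        At 35: go right to 1.
          1 is a leaf — visit 1.
        Visit 35.
      Visit 2.
    Visit 3.
  At 8: go right to 15.
    15 is a leaf — visit 15.
  Visit 8.
At 6: go right to 21.
  21 is a leaf — visit 21.
Visit 6.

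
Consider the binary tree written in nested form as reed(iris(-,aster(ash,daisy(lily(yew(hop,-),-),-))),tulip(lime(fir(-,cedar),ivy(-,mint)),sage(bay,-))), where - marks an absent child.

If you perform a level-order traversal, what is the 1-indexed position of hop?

16

Level-order visits nodes level by level from the root, left to right within each level.
Level 0: reed
Level 1: iris, tulip
Level 2: aster, lime, sage
Level 3: ash, daisy, fir, ivy, bay
Level 4: lily, cedar, mint
Level 5: yew
Level 6: hop
Full level-order sequence: reed, iris, tulip, aster, lime, sage, ash, daisy, fir, ivy, bay, lily, cedar, mint, yew, hop.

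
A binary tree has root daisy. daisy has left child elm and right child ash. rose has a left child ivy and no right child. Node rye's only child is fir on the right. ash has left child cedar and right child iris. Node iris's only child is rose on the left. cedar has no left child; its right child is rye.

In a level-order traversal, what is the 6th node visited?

Level-order visits nodes level by level from the root, left to right within each level.
Level 0: daisy
Level 1: elm, ash
Level 2: cedar, iris
Level 3: rye, rose
Level 4: fir, ivy
Full level-order sequence: daisy, elm, ash, cedar, iris, rye, rose, fir, ivy.

rye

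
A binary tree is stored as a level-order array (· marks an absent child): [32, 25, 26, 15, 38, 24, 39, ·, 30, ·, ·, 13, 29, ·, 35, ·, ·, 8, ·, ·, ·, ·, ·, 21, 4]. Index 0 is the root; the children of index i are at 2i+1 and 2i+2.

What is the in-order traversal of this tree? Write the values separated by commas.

In-order visits the left subtree, then the node, then the right subtree.
At 32: go left to 25.
  At 25: go left to 15.
    At 15: no left child.
    Visit 15.
    At 15: go right to 30.
      At 30: go left to 8.
        8 is a leaf — visit 8.
      Visit 30.
      At 30: no right child.
  Visit 25.
  At 25: go right to 38.
    38 is a leaf — visit 38.
Visit 32.
At 32: go right to 26.
  At 26: go left to 24.
    At 24: go left to 13.
      At 13: go left to 21.
        21 is a leaf — visit 21.
      Visit 13.
      At 13: go right to 4.
        4 is a leaf — visit 4.
    Visit 24.
    At 24: go right to 29.
      29 is a leaf — visit 29.
  Visit 26.
  At 26: go right to 39.
    At 39: no left child.
    Visit 39.
    At 39: go right to 35.
      35 is a leaf — visit 35.

15, 8, 30, 25, 38, 32, 21, 13, 4, 24, 29, 26, 39, 35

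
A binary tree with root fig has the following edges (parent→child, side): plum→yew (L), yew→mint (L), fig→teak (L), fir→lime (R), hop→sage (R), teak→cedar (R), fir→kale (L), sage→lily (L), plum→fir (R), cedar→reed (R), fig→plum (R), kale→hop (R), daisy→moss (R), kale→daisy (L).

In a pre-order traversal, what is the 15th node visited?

Pre-order visits the node, then its left subtree, then its right subtree.
Visit fig.
At fig: go left to teak.
  Visit teak.
  At teak: no left child.
  At teak: go right to cedar.
    Visit cedar.
    At cedar: no left child.
    At cedar: go right to reed.
      reed is a leaf — visit reed.
At fig: go right to plum.
  Visit plum.
  At plum: go left to yew.
    Visit yew.
    At yew: go left to mint.
      mint is a leaf — visit mint.
    At yew: no right child.
  At plum: go right to fir.
    Visit fir.
    At fir: go left to kale.
      Visit kale.
      At kale: go left to daisy.
        Visit daisy.
        At daisy: no left child.
        At daisy: go right to moss.
          moss is a leaf — visit moss.
      At kale: go right to hop.
        Visit hop.
        At hop: no left child.
        At hop: go right to sage.
          Visit sage.
          At sage: go left to lily.
            lily is a leaf — visit lily.
          At sage: no right child.
    At fir: go right to lime.
      lime is a leaf — visit lime.
Full pre-order sequence: fig, teak, cedar, reed, plum, yew, mint, fir, kale, daisy, moss, hop, sage, lily, lime.

lime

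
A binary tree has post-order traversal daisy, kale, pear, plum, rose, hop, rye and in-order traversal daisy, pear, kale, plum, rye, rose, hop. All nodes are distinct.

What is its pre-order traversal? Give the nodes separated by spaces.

rye plum pear daisy kale hop rose

The last element of post-order is the root; it splits in-order into left and right subtrees.
Root rye: left subtree has 4 nodes {daisy, pear, kale, plum}, right has 2 {rose, hop}.
  Root plum: left subtree has 3 nodes {daisy, pear, kale}, right has 0 { }.
    Root pear: left subtree has 1 node {daisy}, right has 1 {kale}.
  Root hop: left subtree has 1 node {rose}, right has 0 { }.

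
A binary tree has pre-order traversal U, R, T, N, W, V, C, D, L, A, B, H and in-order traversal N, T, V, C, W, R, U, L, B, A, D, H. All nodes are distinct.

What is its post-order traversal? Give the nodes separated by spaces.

N C V W T R B A L H D U

The first element of pre-order is the root; it splits in-order into left and right subtrees.
Root U: left subtree has 6 nodes {N, T, V, C, W, R}, right has 5 {L, B, A, D, H}.
  Root R: left subtree has 5 nodes {N, T, V, C, W}, right has 0 { }.
    Root T: left subtree has 1 node {N}, right has 3 {V, C, W}.
      Root W: left subtree has 2 nodes {V, C}, right has 0 { }.
        Root V: left subtree has 0 nodes { }, right has 1 {C}.
  Root D: left subtree has 3 nodes {L, B, A}, right has 1 {H}.
    Root L: left subtree has 0 nodes { }, right has 2 {B, A}.
      Root A: left subtree has 1 node {B}, right has 0 { }.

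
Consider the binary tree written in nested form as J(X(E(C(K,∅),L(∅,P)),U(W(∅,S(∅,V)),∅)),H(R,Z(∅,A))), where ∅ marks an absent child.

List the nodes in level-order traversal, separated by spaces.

J X H E U R Z C L W A K P S V

Level-order visits nodes level by level from the root, left to right within each level.
Level 0: J
Level 1: X, H
Level 2: E, U, R, Z
Level 3: C, L, W, A
Level 4: K, P, S
Level 5: V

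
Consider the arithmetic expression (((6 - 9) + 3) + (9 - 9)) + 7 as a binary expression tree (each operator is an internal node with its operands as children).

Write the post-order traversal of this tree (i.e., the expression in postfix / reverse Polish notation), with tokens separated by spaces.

Post-order on an expression tree gives postfix notation: for each operator, emit left operand, right operand, then the operator.

6 9 - 3 + 9 9 - + 7 +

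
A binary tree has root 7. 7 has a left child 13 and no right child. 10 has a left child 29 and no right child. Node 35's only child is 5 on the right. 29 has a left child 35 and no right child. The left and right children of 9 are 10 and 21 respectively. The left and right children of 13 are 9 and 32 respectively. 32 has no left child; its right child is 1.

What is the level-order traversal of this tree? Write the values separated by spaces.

Level-order visits nodes level by level from the root, left to right within each level.
Level 0: 7
Level 1: 13
Level 2: 9, 32
Level 3: 10, 21, 1
Level 4: 29
Level 5: 35
Level 6: 5

7 13 9 32 10 21 1 29 35 5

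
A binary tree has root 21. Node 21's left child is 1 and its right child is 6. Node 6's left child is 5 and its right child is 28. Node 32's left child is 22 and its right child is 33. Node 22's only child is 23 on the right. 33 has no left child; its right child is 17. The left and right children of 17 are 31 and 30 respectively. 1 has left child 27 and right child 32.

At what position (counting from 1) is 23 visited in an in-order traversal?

In-order visits the left subtree, then the node, then the right subtree.
At 21: go left to 1.
  At 1: go left to 27.
    27 is a leaf — visit 27.
  Visit 1.
  At 1: go right to 32.
    At 32: go left to 22.
      At 22: no left child.
      Visit 22.
      At 22: go right to 23.
        23 is a leaf — visit 23.
    Visit 32.
    At 32: go right to 33.
      At 33: no left child.
      Visit 33.
      At 33: go right to 17.
        At 17: go left to 31.
          31 is a leaf — visit 31.
        Visit 17.
        At 17: go right to 30.
          30 is a leaf — visit 30.
Visit 21.
At 21: go right to 6.
  At 6: go left to 5.
    5 is a leaf — visit 5.
  Visit 6.
  At 6: go right to 28.
    28 is a leaf — visit 28.
Full in-order sequence: 27, 1, 22, 23, 32, 33, 31, 17, 30, 21, 5, 6, 28.

4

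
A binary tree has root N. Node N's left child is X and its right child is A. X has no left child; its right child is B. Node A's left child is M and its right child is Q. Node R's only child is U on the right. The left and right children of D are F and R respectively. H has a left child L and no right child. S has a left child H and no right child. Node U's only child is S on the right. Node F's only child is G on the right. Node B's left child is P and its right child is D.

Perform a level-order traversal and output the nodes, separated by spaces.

Level-order visits nodes level by level from the root, left to right within each level.
Level 0: N
Level 1: X, A
Level 2: B, M, Q
Level 3: P, D
Level 4: F, R
Level 5: G, U
Level 6: S
Level 7: H
Level 8: L

N X A B M Q P D F R G U S H L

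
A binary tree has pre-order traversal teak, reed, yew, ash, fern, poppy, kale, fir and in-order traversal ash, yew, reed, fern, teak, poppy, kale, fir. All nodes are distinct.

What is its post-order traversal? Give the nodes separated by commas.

ash, yew, fern, reed, fir, kale, poppy, teak

The first element of pre-order is the root; it splits in-order into left and right subtrees.
Root teak: left subtree has 4 nodes {ash, yew, reed, fern}, right has 3 {poppy, kale, fir}.
  Root reed: left subtree has 2 nodes {ash, yew}, right has 1 {fern}.
    Root yew: left subtree has 1 node {ash}, right has 0 { }.
  Root poppy: left subtree has 0 nodes { }, right has 2 {kale, fir}.
    Root kale: left subtree has 0 nodes { }, right has 1 {fir}.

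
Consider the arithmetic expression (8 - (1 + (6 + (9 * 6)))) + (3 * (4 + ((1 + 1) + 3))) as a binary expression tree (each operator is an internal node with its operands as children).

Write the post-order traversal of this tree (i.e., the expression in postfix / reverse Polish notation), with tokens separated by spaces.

Post-order on an expression tree gives postfix notation: for each operator, emit left operand, right operand, then the operator.

8 1 6 9 6 * + + - 3 4 1 1 + 3 + + * +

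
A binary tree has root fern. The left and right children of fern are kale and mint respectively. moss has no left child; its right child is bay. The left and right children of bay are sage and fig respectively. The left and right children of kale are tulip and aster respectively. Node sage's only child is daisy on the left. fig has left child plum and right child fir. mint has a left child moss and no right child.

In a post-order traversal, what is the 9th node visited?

bay

Post-order visits the left subtree, then the right subtree, then the node.
At fern: go left to kale.
  At kale: go left to tulip.
    tulip is a leaf — visit tulip.
  At kale: go right to aster.
    aster is a leaf — visit aster.
  Visit kale.
At fern: go right to mint.
  At mint: go left to moss.
    At moss: no left child.
    At moss: go right to bay.
      At bay: go left to sage.
        At sage: go left to daisy.
          daisy is a leaf — visit daisy.
        At sage: no right child.
        Visit sage.
      At bay: go right to fig.
        At fig: go left to plum.
          plum is a leaf — visit plum.
        At fig: go right to fir.
          fir is a leaf — visit fir.
        Visit fig.
      Visit bay.
    Visit moss.
  At mint: no right child.
  Visit mint.
Visit fern.
Full post-order sequence: tulip, aster, kale, daisy, sage, plum, fir, fig, bay, moss, mint, fern.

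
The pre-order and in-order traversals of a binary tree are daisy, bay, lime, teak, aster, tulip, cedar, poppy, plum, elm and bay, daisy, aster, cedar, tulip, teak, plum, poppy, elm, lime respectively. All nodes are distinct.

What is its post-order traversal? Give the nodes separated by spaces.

bay cedar tulip aster plum elm poppy teak lime daisy

The first element of pre-order is the root; it splits in-order into left and right subtrees.
Root daisy: left subtree has 1 node {bay}, right has 8 {aster, cedar, tulip, teak, plum, poppy, elm, lime}.
  Root lime: left subtree has 7 nodes {aster, cedar, tulip, teak, plum, poppy, elm}, right has 0 { }.
    Root teak: left subtree has 3 nodes {aster, cedar, tulip}, right has 3 {plum, poppy, elm}.
      Root aster: left subtree has 0 nodes { }, right has 2 {cedar, tulip}.
        Root tulip: left subtree has 1 node {cedar}, right has 0 { }.
      Root poppy: left subtree has 1 node {plum}, right has 1 {elm}.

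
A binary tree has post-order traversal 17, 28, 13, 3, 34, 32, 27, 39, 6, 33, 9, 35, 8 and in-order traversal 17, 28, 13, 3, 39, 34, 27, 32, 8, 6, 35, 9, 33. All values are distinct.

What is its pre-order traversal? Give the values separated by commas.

8, 39, 3, 13, 28, 17, 27, 34, 32, 35, 6, 9, 33

The last element of post-order is the root; it splits in-order into left and right subtrees.
Root 8: left subtree has 8 nodes {17, 28, 13, 3, 39, 34, 27, 32}, right has 4 {6, 35, 9, 33}.
  Root 39: left subtree has 4 nodes {17, 28, 13, 3}, right has 3 {34, 27, 32}.
    Root 3: left subtree has 3 nodes {17, 28, 13}, right has 0 { }.
      Root 13: left subtree has 2 nodes {17, 28}, right has 0 { }.
        Root 28: left subtree has 1 node {17}, right has 0 { }.
    Root 27: left subtree has 1 node {34}, right has 1 {32}.
  Root 35: left subtree has 1 node {6}, right has 2 {9, 33}.
    Root 9: left subtree has 0 nodes { }, right has 1 {33}.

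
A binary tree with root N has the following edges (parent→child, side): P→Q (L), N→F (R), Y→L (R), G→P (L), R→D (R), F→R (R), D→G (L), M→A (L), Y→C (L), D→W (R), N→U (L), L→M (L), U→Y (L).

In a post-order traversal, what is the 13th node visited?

Post-order visits the left subtree, then the right subtree, then the node.
At N: go left to U.
  At U: go left to Y.
    At Y: go left to C.
      C is a leaf — visit C.
    At Y: go right to L.
      At L: go left to M.
        At M: go left to A.
          A is a leaf — visit A.
        At M: no right child.
        Visit M.
      At L: no right child.
      Visit L.
    Visit Y.
  At U: no right child.
  Visit U.
At N: go right to F.
  At F: no left child.
  At F: go right to R.
    At R: no left child.
    At R: go right to D.
      At D: go left to G.
        At G: go left to P.
          At P: go left to Q.
            Q is a leaf — visit Q.
          At P: no right child.
          Visit P.
        At G: no right child.
        Visit G.
      At D: go right to W.
        W is a leaf — visit W.
      Visit D.
    Visit R.
  Visit F.
Visit N.
Full post-order sequence: C, A, M, L, Y, U, Q, P, G, W, D, R, F, N.

F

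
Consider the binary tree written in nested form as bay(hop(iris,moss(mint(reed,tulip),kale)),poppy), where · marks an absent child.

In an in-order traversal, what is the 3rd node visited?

In-order visits the left subtree, then the node, then the right subtree.
At bay: go left to hop.
  At hop: go left to iris.
    iris is a leaf — visit iris.
  Visit hop.
  At hop: go right to moss.
    At moss: go left to mint.
      At mint: go left to reed.
        reed is a leaf — visit reed.
      Visit mint.
      At mint: go right to tulip.
        tulip is a leaf — visit tulip.
    Visit moss.
    At moss: go right to kale.
      kale is a leaf — visit kale.
Visit bay.
At bay: go right to poppy.
  poppy is a leaf — visit poppy.
Full in-order sequence: iris, hop, reed, mint, tulip, moss, kale, bay, poppy.

reed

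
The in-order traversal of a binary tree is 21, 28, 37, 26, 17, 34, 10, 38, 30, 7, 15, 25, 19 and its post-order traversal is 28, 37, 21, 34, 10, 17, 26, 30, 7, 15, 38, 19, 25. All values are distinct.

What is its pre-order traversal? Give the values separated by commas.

25, 38, 26, 21, 37, 28, 17, 10, 34, 15, 7, 30, 19

The last element of post-order is the root; it splits in-order into left and right subtrees.
Root 25: left subtree has 11 nodes {21, 28, 37, 26, 17, 34, 10, 38, 30, 7, 15}, right has 1 {19}.
  Root 38: left subtree has 7 nodes {21, 28, 37, 26, 17, 34, 10}, right has 3 {30, 7, 15}.
    Root 26: left subtree has 3 nodes {21, 28, 37}, right has 3 {17, 34, 10}.
      Root 21: left subtree has 0 nodes { }, right has 2 {28, 37}.
        Root 37: left subtree has 1 node {28}, right has 0 { }.
      Root 17: left subtree has 0 nodes { }, right has 2 {34, 10}.
        Root 10: left subtree has 1 node {34}, right has 0 { }.
    Root 15: left subtree has 2 nodes {30, 7}, right has 0 { }.
      Root 7: left subtree has 1 node {30}, right has 0 { }.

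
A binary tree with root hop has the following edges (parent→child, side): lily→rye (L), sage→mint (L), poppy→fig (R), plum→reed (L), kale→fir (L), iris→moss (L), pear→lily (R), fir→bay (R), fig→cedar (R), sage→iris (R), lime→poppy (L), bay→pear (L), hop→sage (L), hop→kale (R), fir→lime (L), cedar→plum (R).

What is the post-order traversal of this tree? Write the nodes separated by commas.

Post-order visits the left subtree, then the right subtree, then the node.
At hop: go left to sage.
  At sage: go left to mint.
    mint is a leaf — visit mint.
  At sage: go right to iris.
    At iris: go left to moss.
      moss is a leaf — visit moss.
    At iris: no right child.
    Visit iris.
  Visit sage.
At hop: go right to kale.
  At kale: go left to fir.
    At fir: go left to lime.
      At lime: go left to poppy.
        At poppy: no left child.
        At poppy: go right to fig.
          At fig: no left child.
          At fig: go right to cedar.
            At cedar: no left child.
            At cedar: go right to plum.
              At plum: go left to reed.
                reed is a leaf — visit reed.
              At plum: no right child.
              Visit plum.
            Visit cedar.
          Visit fig.
        Visit poppy.
      At lime: no right child.
      Visit lime.
    At fir: go right to bay.
      At bay: go left to pear.
        At pear: no left child.
        At pear: go right to lily.
          At lily: go left to rye.
            rye is a leaf — visit rye.
          At lily: no right child.
          Visit lily.
        Visit pear.
      At bay: no right child.
      Visit bay.
    Visit fir.
  At kale: no right child.
  Visit kale.
Visit hop.

mint, moss, iris, sage, reed, plum, cedar, fig, poppy, lime, rye, lily, pear, bay, fir, kale, hop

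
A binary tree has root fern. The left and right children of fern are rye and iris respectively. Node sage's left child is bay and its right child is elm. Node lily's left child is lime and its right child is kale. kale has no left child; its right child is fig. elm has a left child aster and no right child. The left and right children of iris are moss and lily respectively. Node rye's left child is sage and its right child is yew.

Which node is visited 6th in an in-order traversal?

yew

In-order visits the left subtree, then the node, then the right subtree.
At fern: go left to rye.
  At rye: go left to sage.
    At sage: go left to bay.
      bay is a leaf — visit bay.
    Visit sage.
    At sage: go right to elm.
      At elm: go left to aster.
        aster is a leaf — visit aster.
      Visit elm.
      At elm: no right child.
  Visit rye.
  At rye: go right to yew.
    yew is a leaf — visit yew.
Visit fern.
At fern: go right to iris.
  At iris: go left to moss.
    moss is a leaf — visit moss.
  Visit iris.
  At iris: go right to lily.
    At lily: go left to lime.
      lime is a leaf — visit lime.
    Visit lily.
    At lily: go right to kale.
      At kale: no left child.
      Visit kale.
      At kale: go right to fig.
        fig is a leaf — visit fig.
Full in-order sequence: bay, sage, aster, elm, rye, yew, fern, moss, iris, lime, lily, kale, fig.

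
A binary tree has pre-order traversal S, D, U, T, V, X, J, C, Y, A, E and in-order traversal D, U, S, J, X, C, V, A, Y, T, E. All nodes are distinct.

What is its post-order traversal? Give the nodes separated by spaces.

The first element of pre-order is the root; it splits in-order into left and right subtrees.
Root S: left subtree has 2 nodes {D, U}, right has 8 {J, X, C, V, A, Y, T, E}.
  Root D: left subtree has 0 nodes { }, right has 1 {U}.
  Root T: left subtree has 6 nodes {J, X, C, V, A, Y}, right has 1 {E}.
    Root V: left subtree has 3 nodes {J, X, C}, right has 2 {A, Y}.
      Root X: left subtree has 1 node {J}, right has 1 {C}.
      Root Y: left subtree has 1 node {A}, right has 0 { }.

U D J C X A Y V E T S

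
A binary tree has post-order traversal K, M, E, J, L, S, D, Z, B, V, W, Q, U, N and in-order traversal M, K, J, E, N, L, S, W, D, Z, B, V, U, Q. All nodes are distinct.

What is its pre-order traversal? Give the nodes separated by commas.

The last element of post-order is the root; it splits in-order into left and right subtrees.
Root N: left subtree has 4 nodes {M, K, J, E}, right has 9 {L, S, W, D, Z, B, V, U, Q}.
  Root J: left subtree has 2 nodes {M, K}, right has 1 {E}.
    Root M: left subtree has 0 nodes { }, right has 1 {K}.
  Root U: left subtree has 7 nodes {L, S, W, D, Z, B, V}, right has 1 {Q}.
    Root W: left subtree has 2 nodes {L, S}, right has 4 {D, Z, B, V}.
      Root S: left subtree has 1 node {L}, right has 0 { }.
      Root V: left subtree has 3 nodes {D, Z, B}, right has 0 { }.
        Root B: left subtree has 2 nodes {D, Z}, right has 0 { }.
          Root Z: left subtree has 1 node {D}, right has 0 { }.

N, J, M, K, E, U, W, S, L, V, B, Z, D, Q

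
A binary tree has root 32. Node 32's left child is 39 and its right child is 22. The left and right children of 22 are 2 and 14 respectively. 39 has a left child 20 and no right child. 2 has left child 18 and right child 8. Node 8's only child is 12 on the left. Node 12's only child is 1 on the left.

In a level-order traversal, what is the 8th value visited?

Level-order visits nodes level by level from the root, left to right within each level.
Level 0: 32
Level 1: 39, 22
Level 2: 20, 2, 14
Level 3: 18, 8
Level 4: 12
Level 5: 1
Full level-order sequence: 32, 39, 22, 20, 2, 14, 18, 8, 12, 1.

8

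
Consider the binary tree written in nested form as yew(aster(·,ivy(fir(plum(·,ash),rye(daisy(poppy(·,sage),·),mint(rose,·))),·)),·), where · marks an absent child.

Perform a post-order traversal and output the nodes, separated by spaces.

ash plum sage poppy daisy rose mint rye fir ivy aster yew

Post-order visits the left subtree, then the right subtree, then the node.
At yew: go left to aster.
  At aster: no left child.
  At aster: go right to ivy.
    At ivy: go left to fir.
      At fir: go left to plum.
        At plum: no left child.
        At plum: go right to ash.
          ash is a leaf — visit ash.
        Visit plum.
      At fir: go right to rye.
        At rye: go left to daisy.
          At daisy: go left to poppy.
            At poppy: no left child.
            At poppy: go right to sage.
              sage is a leaf — visit sage.
            Visit poppy.
          At daisy: no right child.
          Visit daisy.
        At rye: go right to mint.
          At mint: go left to rose.
            rose is a leaf — visit rose.
          At mint: no right child.
          Visit mint.
        Visit rye.
      Visit fir.
    At ivy: no right child.
    Visit ivy.
  Visit aster.
At yew: no right child.
Visit yew.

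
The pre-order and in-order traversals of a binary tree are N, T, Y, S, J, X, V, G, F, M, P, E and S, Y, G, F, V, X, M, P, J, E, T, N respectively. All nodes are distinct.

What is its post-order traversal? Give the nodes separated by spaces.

The first element of pre-order is the root; it splits in-order into left and right subtrees.
Root N: left subtree has 11 nodes {S, Y, G, F, V, X, M, P, J, E, T}, right has 0 { }.
  Root T: left subtree has 10 nodes {S, Y, G, F, V, X, M, P, J, E}, right has 0 { }.
    Root Y: left subtree has 1 node {S}, right has 8 {G, F, V, X, M, P, J, E}.
      Root J: left subtree has 6 nodes {G, F, V, X, M, P}, right has 1 {E}.
        Root X: left subtree has 3 nodes {G, F, V}, right has 2 {M, P}.
          Root V: left subtree has 2 nodes {G, F}, right has 0 { }.
            Root G: left subtree has 0 nodes { }, right has 1 {F}.
          Root M: left subtree has 0 nodes { }, right has 1 {P}.

S F G V P M X E J Y T N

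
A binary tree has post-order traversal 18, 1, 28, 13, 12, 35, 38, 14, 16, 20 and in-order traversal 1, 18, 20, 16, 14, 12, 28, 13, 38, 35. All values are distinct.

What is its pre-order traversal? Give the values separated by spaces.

20 1 18 16 14 38 12 13 28 35

The last element of post-order is the root; it splits in-order into left and right subtrees.
Root 20: left subtree has 2 nodes {1, 18}, right has 7 {16, 14, 12, 28, 13, 38, 35}.
  Root 1: left subtree has 0 nodes { }, right has 1 {18}.
  Root 16: left subtree has 0 nodes { }, right has 6 {14, 12, 28, 13, 38, 35}.
    Root 14: left subtree has 0 nodes { }, right has 5 {12, 28, 13, 38, 35}.
      Root 38: left subtree has 3 nodes {12, 28, 13}, right has 1 {35}.
        Root 12: left subtree has 0 nodes { }, right has 2 {28, 13}.
          Root 13: left subtree has 1 node {28}, right has 0 { }.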